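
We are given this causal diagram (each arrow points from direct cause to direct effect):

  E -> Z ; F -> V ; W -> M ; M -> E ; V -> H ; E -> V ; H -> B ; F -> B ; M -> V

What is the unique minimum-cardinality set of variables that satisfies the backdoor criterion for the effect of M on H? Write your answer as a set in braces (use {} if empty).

Variables eligible for adjustment (non-descendants of M, excluding M and H): {F, W}.
Backdoor paths from M to H:
  (none)
With no backdoor paths the empty set already satisfies the criterion, and it is trivially minimal.

{}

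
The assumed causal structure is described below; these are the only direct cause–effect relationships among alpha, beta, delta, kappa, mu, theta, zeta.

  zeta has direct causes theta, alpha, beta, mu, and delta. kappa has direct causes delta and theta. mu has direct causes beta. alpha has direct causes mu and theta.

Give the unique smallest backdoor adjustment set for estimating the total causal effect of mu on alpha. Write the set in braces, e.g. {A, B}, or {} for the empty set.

Variables eligible for adjustment (non-descendants of mu, excluding mu and alpha): {beta, delta, kappa, theta}.
Backdoor paths from mu to alpha:
  P1: mu <- beta -> zeta <- theta -> alpha
  P2: mu <- beta -> zeta <- delta -> kappa <- theta -> alpha
  P3: mu <- beta -> zeta <- alpha
Each backdoor path contains an unconditioned collider, so every path is already blocked with the empty conditioning set:
  P1: blocked at collider zeta (neither it nor any descendant is in the conditioning set).
  P2: blocked at collider zeta (neither it nor any descendant is in the conditioning set).
  P3: blocked at collider zeta (neither it nor any descendant is in the conditioning set).
The empty set is therefore the unique smallest valid set.

{}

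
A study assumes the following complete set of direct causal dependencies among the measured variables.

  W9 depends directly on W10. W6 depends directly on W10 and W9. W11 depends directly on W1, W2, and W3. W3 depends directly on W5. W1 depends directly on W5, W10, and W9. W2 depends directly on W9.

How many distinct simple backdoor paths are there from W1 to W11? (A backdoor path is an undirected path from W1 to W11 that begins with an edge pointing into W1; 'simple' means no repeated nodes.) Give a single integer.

4

A backdoor path from W1 to W11 is any simple undirected path whose first edge points into W1 (i.e. leaves W1 via a parent).
Parents of W1: {W10, W5, W9}.
Enumerating:
  P1: W1 <- W5 -> W3 -> W11
  P2: W1 <- W10 -> W9 -> W2 -> W11
  P3: W1 <- W10 -> W6 <- W9 -> W2 -> W11
  P4: W1 <- W9 -> W2 -> W11
That exhausts the simple backdoor paths. Count: 4.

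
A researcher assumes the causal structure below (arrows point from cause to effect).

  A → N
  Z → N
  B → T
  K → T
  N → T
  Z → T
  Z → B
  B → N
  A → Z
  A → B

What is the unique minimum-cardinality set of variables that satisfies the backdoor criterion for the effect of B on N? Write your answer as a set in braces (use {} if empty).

Variables eligible for adjustment (non-descendants of B, excluding B and N): {A, K, Z}.
Backdoor paths from B to N:
  P1: B <- A -> Z -> N
  P2: B <- A -> Z -> T <- N
  P3: B <- A -> N
  P4: B <- Z <- A -> N
  P5: B <- Z -> N
  P6: B <- Z -> T <- N
The empty set is not sufficient: P1 (B <- A -> Z -> N) has no collider blocking it and no conditioned non-collider, so it is open.
Try {A, Z}:
  P1: blocked at fork node A ∈ conditioning set.
  P2: blocked at fork node A ∈ conditioning set.
  P3: blocked at fork node A ∈ conditioning set.
  P4: blocked at chain node Z ∈ conditioning set.
  P5: blocked at fork node Z ∈ conditioning set.
  P6: blocked at fork node Z ∈ conditioning set.
{A, Z} contains no descendant of B and blocks every backdoor path.
Every element of {A, Z} is needed (dropping A leaves P3 open; dropping Z leaves P5 open), so no proper subset is valid.
Among all size-2 subsets of the eligible variables, only {A, Z} blocks every backdoor path, so it is the unique smallest valid adjustment set.

{A, Z}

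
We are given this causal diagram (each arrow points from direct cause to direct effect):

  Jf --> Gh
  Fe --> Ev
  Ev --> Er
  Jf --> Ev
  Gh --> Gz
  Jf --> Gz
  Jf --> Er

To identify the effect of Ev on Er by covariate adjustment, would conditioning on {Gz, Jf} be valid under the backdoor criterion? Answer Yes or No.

Yes

Backdoor paths from Ev to Er (paths whose first edge points into Ev):
  P1: Ev <- Jf -> Er
Condition 1 (no descendant of Ev in the set): holds — descendants of Ev are {Er}; none are in {Gz, Jf}.
Condition 2 (every backdoor path blocked by {Gz, Jf}):
  P1: blocked at fork node Jf ∈ conditioning set.
{Gz, Jf} satisfies the backdoor criterion.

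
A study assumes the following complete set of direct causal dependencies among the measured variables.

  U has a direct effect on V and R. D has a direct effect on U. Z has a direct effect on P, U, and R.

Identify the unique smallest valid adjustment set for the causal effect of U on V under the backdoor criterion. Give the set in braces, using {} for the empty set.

Variables eligible for adjustment (non-descendants of U, excluding U and V): {D, P, Z}.
Backdoor paths from U to V:
  (none)
With no backdoor paths the empty set already satisfies the criterion, and it is trivially minimal.

{}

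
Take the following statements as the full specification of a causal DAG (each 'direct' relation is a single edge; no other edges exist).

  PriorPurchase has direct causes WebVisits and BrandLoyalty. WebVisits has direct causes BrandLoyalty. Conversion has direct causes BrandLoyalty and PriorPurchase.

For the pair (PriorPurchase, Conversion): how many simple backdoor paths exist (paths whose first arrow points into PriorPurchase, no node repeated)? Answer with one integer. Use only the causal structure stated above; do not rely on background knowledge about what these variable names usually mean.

A backdoor path from PriorPurchase to Conversion is any simple undirected path whose first edge points into PriorPurchase (i.e. leaves PriorPurchase via a parent).
Parents of PriorPurchase: {BrandLoyalty, WebVisits}.
Enumerating:
  P1: PriorPurchase <- BrandLoyalty -> Conversion
  P2: PriorPurchase <- WebVisits <- BrandLoyalty -> Conversion
That exhausts the simple backdoor paths. Count: 2.

2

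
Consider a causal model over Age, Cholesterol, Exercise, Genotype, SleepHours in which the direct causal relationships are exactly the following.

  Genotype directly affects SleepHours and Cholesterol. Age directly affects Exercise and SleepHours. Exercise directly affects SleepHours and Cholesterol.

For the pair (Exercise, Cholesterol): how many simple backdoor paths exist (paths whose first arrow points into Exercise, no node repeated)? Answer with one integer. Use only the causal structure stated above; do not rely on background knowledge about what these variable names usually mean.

A backdoor path from Exercise to Cholesterol is any simple undirected path whose first edge points into Exercise (i.e. leaves Exercise via a parent).
Parents of Exercise: {Age}.
Enumerating:
  P1: Exercise <- Age -> SleepHours <- Genotype -> Cholesterol
That exhausts the simple backdoor paths. Count: 1.

1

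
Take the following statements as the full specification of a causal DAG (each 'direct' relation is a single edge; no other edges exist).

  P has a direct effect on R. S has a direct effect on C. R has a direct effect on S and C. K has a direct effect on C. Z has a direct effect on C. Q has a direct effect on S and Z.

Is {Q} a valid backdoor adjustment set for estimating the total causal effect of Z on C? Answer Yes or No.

Backdoor paths from Z to C (paths whose first edge points into Z):
  P1: Z <- Q -> S <- R -> C
  P2: Z <- Q -> S -> C
Condition 1 (no descendant of Z in the set): holds — descendants of Z are {C}; none are in {Q}.
Condition 2 (every backdoor path blocked by {Q}):
  P1: blocked at fork node Q ∈ conditioning set.
  P2: blocked at fork node Q ∈ conditioning set.
{Q} satisfies the backdoor criterion.

Yes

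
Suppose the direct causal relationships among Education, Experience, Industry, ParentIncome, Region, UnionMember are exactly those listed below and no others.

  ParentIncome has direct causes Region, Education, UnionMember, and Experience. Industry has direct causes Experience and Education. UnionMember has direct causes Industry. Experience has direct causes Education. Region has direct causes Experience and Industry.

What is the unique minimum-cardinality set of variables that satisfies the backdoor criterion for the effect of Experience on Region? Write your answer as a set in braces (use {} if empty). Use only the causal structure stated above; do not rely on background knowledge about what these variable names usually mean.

{Education}

Variables eligible for adjustment (non-descendants of Experience, excluding Experience and Region): {Education}.
Backdoor paths from Experience to Region:
  P1: Experience <- Education -> Industry -> Region
  P2: Experience <- Education -> Industry -> UnionMember -> ParentIncome <- Region
  P3: Experience <- Education -> ParentIncome <- Region
  P4: Experience <- Education -> ParentIncome <- UnionMember <- Industry -> Region
The empty set is not sufficient: P1 (Experience <- Education -> Industry -> Region) has no collider blocking it and no conditioned non-collider, so it is open.
Try {Education}:
  P1: blocked at fork node Education ∈ conditioning set.
  P2: blocked at fork node Education ∈ conditioning set.
  P3: blocked at fork node Education ∈ conditioning set.
  P4: blocked at fork node Education ∈ conditioning set.
{Education} contains no descendant of Experience and blocks every backdoor path.
{Education} is the unique smallest valid adjustment set.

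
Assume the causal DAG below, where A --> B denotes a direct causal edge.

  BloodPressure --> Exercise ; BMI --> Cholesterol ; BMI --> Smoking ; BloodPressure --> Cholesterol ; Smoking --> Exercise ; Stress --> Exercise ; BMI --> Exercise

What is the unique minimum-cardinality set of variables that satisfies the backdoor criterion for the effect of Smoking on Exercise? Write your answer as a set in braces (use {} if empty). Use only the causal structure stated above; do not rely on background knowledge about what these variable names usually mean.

Variables eligible for adjustment (non-descendants of Smoking, excluding Smoking and Exercise): {BMI, BloodPressure, Cholesterol, Stress}.
Backdoor paths from Smoking to Exercise:
  P1: Smoking <- BMI -> Exercise
  P2: Smoking <- BMI -> Cholesterol <- BloodPressure -> Exercise
The empty set is not sufficient: P1 (Smoking <- BMI -> Exercise) has no collider blocking it and no conditioned non-collider, so it is open.
Try {BMI}:
  P1: blocked at fork node BMI ∈ conditioning set.
  P2: blocked at fork node BMI ∈ conditioning set.
{BMI} contains no descendant of Smoking and blocks every backdoor path.
No other singleton works — e.g. {BloodPressure} leaves P1 open — so {BMI} is the unique smallest valid adjustment set.

{BMI}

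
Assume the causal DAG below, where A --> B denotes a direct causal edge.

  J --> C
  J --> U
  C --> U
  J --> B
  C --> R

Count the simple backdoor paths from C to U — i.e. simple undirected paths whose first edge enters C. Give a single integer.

A backdoor path from C to U is any simple undirected path whose first edge points into C (i.e. leaves C via a parent).
Parents of C: {J}.
Enumerating:
  P1: C <- J -> U
That exhausts the simple backdoor paths. Count: 1.

1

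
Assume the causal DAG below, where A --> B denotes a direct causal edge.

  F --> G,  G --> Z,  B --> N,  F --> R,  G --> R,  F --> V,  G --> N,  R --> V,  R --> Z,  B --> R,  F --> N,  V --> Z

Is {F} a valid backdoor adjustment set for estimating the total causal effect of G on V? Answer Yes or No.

Yes

Backdoor paths from G to V (paths whose first edge points into G):
  P1: G <- F -> R -> V
  P2: G <- F -> R -> Z <- V
  P3: G <- F -> V
  P4: G <- F -> N <- B -> R -> V
  P5: G <- F -> N <- B -> R -> Z <- V
Condition 1 (no descendant of G in the set): holds — descendants of G are {N, R, V, Z}; none are in {F}.
Condition 2 (every backdoor path blocked by {F}):
  P1: blocked at fork node F ∈ conditioning set.
  P2: blocked at fork node F ∈ conditioning set.
  P3: blocked at fork node F ∈ conditioning set.
  P4: blocked at fork node F ∈ conditioning set.
  P5: blocked at fork node F ∈ conditioning set.
{F} satisfies the backdoor criterion.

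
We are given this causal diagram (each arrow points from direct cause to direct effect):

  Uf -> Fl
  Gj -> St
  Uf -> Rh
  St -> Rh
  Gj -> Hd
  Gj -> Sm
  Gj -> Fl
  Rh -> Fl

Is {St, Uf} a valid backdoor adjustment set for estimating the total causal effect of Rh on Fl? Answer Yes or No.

Backdoor paths from Rh to Fl (paths whose first edge points into Rh):
  P1: Rh <- St <- Gj -> Fl
  P2: Rh <- Uf -> Fl
Condition 1 (no descendant of Rh in the set): holds — descendants of Rh are {Fl}; none are in {St, Uf}.
Condition 2 (every backdoor path blocked by {St, Uf}):
  P1: blocked at chain node St ∈ conditioning set.
  P2: blocked at fork node Uf ∈ conditioning set.
{St, Uf} satisfies the backdoor criterion.

Yes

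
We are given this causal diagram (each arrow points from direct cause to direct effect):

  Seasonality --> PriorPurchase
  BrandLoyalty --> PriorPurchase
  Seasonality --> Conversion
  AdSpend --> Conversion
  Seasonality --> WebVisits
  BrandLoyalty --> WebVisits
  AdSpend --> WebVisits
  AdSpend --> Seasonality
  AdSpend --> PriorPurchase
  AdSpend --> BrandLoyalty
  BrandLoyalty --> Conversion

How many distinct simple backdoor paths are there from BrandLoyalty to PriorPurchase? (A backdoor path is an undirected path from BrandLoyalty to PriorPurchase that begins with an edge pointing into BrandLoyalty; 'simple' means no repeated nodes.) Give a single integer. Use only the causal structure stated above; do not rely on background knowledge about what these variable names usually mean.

A backdoor path from BrandLoyalty to PriorPurchase is any simple undirected path whose first edge points into BrandLoyalty (i.e. leaves BrandLoyalty via a parent).
Parents of BrandLoyalty: {AdSpend}.
Enumerating:
  P1: BrandLoyalty <- AdSpend -> Seasonality -> PriorPurchase
  P2: BrandLoyalty <- AdSpend -> Conversion <- Seasonality -> PriorPurchase
  P3: BrandLoyalty <- AdSpend -> PriorPurchase
  P4: BrandLoyalty <- AdSpend -> WebVisits <- Seasonality -> PriorPurchase
That exhausts the simple backdoor paths. Count: 4.

4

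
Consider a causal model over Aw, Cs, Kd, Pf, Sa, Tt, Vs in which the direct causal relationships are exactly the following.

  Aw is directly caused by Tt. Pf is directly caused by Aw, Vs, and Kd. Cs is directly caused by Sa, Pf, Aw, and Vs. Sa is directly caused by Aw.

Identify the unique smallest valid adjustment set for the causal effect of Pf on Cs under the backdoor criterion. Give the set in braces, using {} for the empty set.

{Aw, Vs}

Variables eligible for adjustment (non-descendants of Pf, excluding Pf and Cs): {Aw, Kd, Sa, Tt, Vs}.
Backdoor paths from Pf to Cs:
  P1: Pf <- Aw -> Sa -> Cs
  P2: Pf <- Aw -> Cs
  P3: Pf <- Vs -> Cs
The empty set is not sufficient: P1 (Pf <- Aw -> Sa -> Cs) has no collider blocking it and no conditioned non-collider, so it is open.
Try {Aw, Vs}:
  P1: blocked at fork node Aw ∈ conditioning set.
  P2: blocked at fork node Aw ∈ conditioning set.
  P3: blocked at fork node Vs ∈ conditioning set.
{Aw, Vs} contains no descendant of Pf and blocks every backdoor path.
Every element of {Aw, Vs} is needed (dropping Aw leaves P1 open; dropping Vs leaves P3 open), so no proper subset is valid.
Among all size-2 subsets of the eligible variables, only {Aw, Vs} blocks every backdoor path, so it is the unique smallest valid adjustment set.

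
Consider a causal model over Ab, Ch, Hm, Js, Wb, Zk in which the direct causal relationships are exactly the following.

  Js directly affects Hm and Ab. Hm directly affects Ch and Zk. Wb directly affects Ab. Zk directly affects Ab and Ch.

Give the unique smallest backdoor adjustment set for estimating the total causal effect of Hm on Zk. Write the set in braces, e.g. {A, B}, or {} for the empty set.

{}

Variables eligible for adjustment (non-descendants of Hm, excluding Hm and Zk): {Js, Wb}.
Backdoor paths from Hm to Zk:
  P1: Hm <- Js -> Ab <- Zk
Each backdoor path contains an unconditioned collider, so every path is already blocked with the empty conditioning set:
  P1: blocked at collider Ab (neither it nor any descendant is in the conditioning set).
The empty set is therefore the unique smallest valid set.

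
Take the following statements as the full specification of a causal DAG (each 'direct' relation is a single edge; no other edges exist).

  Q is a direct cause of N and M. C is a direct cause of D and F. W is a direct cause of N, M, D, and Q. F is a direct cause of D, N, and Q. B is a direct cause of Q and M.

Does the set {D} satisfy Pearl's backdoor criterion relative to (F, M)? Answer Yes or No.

Backdoor paths from F to M (paths whose first edge points into F):
  P1: F <- C -> D <- W -> Q <- B -> M
  P2: F <- C -> D <- W -> Q -> M
  P3: F <- C -> D <- W -> M
  P4: F <- C -> D <- W -> N <- Q <- B -> M
  P5: F <- C -> D <- W -> N <- Q -> M
Condition 1 (no descendant of F in the set): FAILS — D is a descendant of F.
Condition 2 (every backdoor path blocked by {D}):
  P1: blocked at collider Q (neither it nor any descendant is in the conditioning set).
  P2: open — collider(s) D are conditioned on (or have a conditioned descendant) and no non-collider on the path is in the set.
  P3: open — collider(s) D are conditioned on (or have a conditioned descendant) and no non-collider on the path is in the set.
  P4: blocked at collider N (neither it nor any descendant is in the conditioning set).
  P5: blocked at collider N (neither it nor any descendant is in the conditioning set).
{D} does not satisfy the backdoor criterion.

No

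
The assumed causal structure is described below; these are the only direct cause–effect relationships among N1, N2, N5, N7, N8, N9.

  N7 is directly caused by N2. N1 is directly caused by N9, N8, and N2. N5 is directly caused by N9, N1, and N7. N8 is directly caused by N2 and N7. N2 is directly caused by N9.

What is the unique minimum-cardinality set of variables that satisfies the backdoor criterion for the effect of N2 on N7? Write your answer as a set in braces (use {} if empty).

{}

Variables eligible for adjustment (non-descendants of N2, excluding N2 and N7): {N9}.
Backdoor paths from N2 to N7:
  P1: N2 <- N9 -> N1 <- N8 <- N7
  P2: N2 <- N9 -> N1 -> N5 <- N7
  P3: N2 <- N9 -> N5 <- N7
  P4: N2 <- N9 -> N5 <- N1 <- N8 <- N7
Each backdoor path contains an unconditioned collider, so every path is already blocked with the empty conditioning set:
  P1: blocked at collider N1 (neither it nor any descendant is in the conditioning set).
  P2: blocked at collider N5 (neither it nor any descendant is in the conditioning set).
  P3: blocked at collider N5 (neither it nor any descendant is in the conditioning set).
  P4: blocked at collider N5 (neither it nor any descendant is in the conditioning set).
The empty set is therefore the unique smallest valid set.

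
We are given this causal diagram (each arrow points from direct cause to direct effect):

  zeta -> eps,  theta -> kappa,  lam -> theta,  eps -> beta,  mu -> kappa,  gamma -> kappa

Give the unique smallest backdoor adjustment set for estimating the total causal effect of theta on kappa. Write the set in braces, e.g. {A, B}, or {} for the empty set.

{}

Variables eligible for adjustment (non-descendants of theta, excluding theta and kappa): {beta, eps, gamma, lam, mu, zeta}.
Backdoor paths from theta to kappa:
  (none)
With no backdoor paths the empty set already satisfies the criterion, and it is trivially minimal.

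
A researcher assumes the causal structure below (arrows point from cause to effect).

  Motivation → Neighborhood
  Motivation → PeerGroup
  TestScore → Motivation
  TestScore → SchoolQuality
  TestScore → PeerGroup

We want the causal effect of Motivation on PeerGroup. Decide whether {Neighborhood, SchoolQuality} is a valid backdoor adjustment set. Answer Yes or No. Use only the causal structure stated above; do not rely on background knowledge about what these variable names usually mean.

No

Backdoor paths from Motivation to PeerGroup (paths whose first edge points into Motivation):
  P1: Motivation <- TestScore -> PeerGroup
Condition 1 (no descendant of Motivation in the set): FAILS — Neighborhood is a descendant of Motivation.
Condition 2 (every backdoor path blocked by {Neighborhood, SchoolQuality}):
  P1: open — no interior node is in the conditioning set.
{Neighborhood, SchoolQuality} does not satisfy the backdoor criterion.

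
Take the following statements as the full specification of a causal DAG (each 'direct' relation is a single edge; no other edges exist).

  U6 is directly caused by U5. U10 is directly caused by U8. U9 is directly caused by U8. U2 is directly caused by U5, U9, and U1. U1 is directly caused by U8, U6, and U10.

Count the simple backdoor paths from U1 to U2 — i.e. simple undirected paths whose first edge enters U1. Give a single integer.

3

A backdoor path from U1 to U2 is any simple undirected path whose first edge points into U1 (i.e. leaves U1 via a parent).
Parents of U1: {U10, U6, U8}.
Enumerating:
  P1: U1 <- U6 <- U5 -> U2
  P2: U1 <- U8 -> U9 -> U2
  P3: U1 <- U10 <- U8 -> U9 -> U2
That exhausts the simple backdoor paths. Count: 3.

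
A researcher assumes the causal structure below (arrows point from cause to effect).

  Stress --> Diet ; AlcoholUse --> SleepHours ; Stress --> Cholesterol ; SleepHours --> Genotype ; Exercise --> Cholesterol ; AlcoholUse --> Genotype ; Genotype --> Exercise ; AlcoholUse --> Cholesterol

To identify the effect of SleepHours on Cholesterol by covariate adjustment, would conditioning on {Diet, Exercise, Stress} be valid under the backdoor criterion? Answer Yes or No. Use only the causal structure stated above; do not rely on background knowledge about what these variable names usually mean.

Backdoor paths from SleepHours to Cholesterol (paths whose first edge points into SleepHours):
  P1: SleepHours <- AlcoholUse -> Genotype -> Exercise -> Cholesterol
  P2: SleepHours <- AlcoholUse -> Cholesterol
Condition 1 (no descendant of SleepHours in the set): FAILS — Exercise is a descendant of SleepHours.
Condition 2 (every backdoor path blocked by {Diet, Exercise, Stress}):
  P1: blocked at chain node Exercise ∈ conditioning set.
  P2: open — no interior node is in the conditioning set.
{Diet, Exercise, Stress} does not satisfy the backdoor criterion.

No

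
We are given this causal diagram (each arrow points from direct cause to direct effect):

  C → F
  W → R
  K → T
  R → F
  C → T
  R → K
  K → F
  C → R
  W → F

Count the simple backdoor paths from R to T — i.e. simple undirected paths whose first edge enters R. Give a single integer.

4

A backdoor path from R to T is any simple undirected path whose first edge points into R (i.e. leaves R via a parent).
Parents of R: {C, W}.
Enumerating:
  P1: R <- W -> F <- C -> T
  P2: R <- W -> F <- K -> T
  P3: R <- C -> T
  P4: R <- C -> F <- K -> T
That exhausts the simple backdoor paths. Count: 4.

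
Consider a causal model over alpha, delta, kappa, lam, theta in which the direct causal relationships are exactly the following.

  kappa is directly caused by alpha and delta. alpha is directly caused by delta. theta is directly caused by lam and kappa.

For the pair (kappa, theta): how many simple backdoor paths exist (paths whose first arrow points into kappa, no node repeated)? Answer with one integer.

0

A backdoor path from kappa to theta is any simple undirected path whose first edge points into kappa (i.e. leaves kappa via a parent).
Parents of kappa: {alpha, delta}.
No simple path from any parent of kappa reaches theta without revisiting kappa, so there are no backdoor paths.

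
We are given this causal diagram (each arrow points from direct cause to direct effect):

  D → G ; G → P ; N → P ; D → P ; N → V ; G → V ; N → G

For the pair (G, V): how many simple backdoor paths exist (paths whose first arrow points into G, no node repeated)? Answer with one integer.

A backdoor path from G to V is any simple undirected path whose first edge points into G (i.e. leaves G via a parent).
Parents of G: {D, N}.
Enumerating:
  P1: G <- N -> V
  P2: G <- D -> P <- N -> V
That exhausts the simple backdoor paths. Count: 2.

2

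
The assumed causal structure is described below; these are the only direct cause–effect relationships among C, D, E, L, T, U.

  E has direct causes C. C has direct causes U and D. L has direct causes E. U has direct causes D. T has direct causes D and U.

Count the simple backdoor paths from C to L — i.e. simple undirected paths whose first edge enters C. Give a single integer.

A backdoor path from C to L is any simple undirected path whose first edge points into C (i.e. leaves C via a parent).
Parents of C: {D, U}.
No simple path from any parent of C reaches L without revisiting C, so there are no backdoor paths.

0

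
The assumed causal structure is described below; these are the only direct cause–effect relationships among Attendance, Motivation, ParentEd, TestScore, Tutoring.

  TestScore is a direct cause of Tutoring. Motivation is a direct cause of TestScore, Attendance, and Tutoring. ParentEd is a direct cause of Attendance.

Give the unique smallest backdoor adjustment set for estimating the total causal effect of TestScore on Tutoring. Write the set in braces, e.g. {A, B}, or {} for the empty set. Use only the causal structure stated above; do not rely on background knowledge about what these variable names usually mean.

Variables eligible for adjustment (non-descendants of TestScore, excluding TestScore and Tutoring): {Attendance, Motivation, ParentEd}.
Backdoor paths from TestScore to Tutoring:
  P1: TestScore <- Motivation -> Tutoring
The empty set is not sufficient: P1 (TestScore <- Motivation -> Tutoring) has no collider blocking it and no conditioned non-collider, so it is open.
Try {Motivation}:
  P1: blocked at fork node Motivation ∈ conditioning set.
{Motivation} contains no descendant of TestScore and blocks every backdoor path.
No other singleton works — e.g. {ParentEd} leaves P1 open — so {Motivation} is the unique smallest valid adjustment set.

{Motivation}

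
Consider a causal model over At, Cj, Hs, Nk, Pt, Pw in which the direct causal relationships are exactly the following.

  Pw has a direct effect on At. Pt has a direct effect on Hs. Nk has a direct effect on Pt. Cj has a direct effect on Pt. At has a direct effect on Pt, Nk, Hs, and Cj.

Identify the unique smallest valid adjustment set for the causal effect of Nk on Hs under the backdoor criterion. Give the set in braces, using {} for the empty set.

{At}

Variables eligible for adjustment (non-descendants of Nk, excluding Nk and Hs): {At, Cj, Pw}.
Backdoor paths from Nk to Hs:
  P1: Nk <- At -> Cj -> Pt -> Hs
  P2: Nk <- At -> Pt -> Hs
  P3: Nk <- At -> Hs
The empty set is not sufficient: P1 (Nk <- At -> Cj -> Pt -> Hs) has no collider blocking it and no conditioned non-collider, so it is open.
Try {At}:
  P1: blocked at fork node At ∈ conditioning set.
  P2: blocked at fork node At ∈ conditioning set.
  P3: blocked at fork node At ∈ conditioning set.
{At} contains no descendant of Nk and blocks every backdoor path.
No other singleton works — e.g. {Pw} leaves P1 open — so {At} is the unique smallest valid adjustment set.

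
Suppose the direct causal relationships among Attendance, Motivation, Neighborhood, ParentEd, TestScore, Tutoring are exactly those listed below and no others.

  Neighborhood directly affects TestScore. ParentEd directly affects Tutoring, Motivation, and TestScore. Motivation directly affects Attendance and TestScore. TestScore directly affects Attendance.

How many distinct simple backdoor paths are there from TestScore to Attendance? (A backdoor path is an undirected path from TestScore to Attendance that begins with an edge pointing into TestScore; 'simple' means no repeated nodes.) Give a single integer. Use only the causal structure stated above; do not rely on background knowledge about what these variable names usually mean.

2

A backdoor path from TestScore to Attendance is any simple undirected path whose first edge points into TestScore (i.e. leaves TestScore via a parent).
Parents of TestScore: {Motivation, Neighborhood, ParentEd}.
Enumerating:
  P1: TestScore <- ParentEd -> Motivation -> Attendance
  P2: TestScore <- Motivation -> Attendance
That exhausts the simple backdoor paths. Count: 2.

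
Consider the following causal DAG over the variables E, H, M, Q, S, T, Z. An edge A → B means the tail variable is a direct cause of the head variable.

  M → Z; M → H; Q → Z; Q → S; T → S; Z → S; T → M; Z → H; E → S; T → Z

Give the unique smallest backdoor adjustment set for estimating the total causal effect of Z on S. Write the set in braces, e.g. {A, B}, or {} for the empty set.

Variables eligible for adjustment (non-descendants of Z, excluding Z and S): {E, M, Q, T}.
Backdoor paths from Z to S:
  P1: Z <- T -> S
  P2: Z <- M <- T -> S
  P3: Z <- Q -> S
The empty set is not sufficient: P1 (Z <- T -> S) has no collider blocking it and no conditioned non-collider, so it is open.
Try {Q, T}:
  P1: blocked at fork node T ∈ conditioning set.
  P2: blocked at fork node T ∈ conditioning set.
  P3: blocked at fork node Q ∈ conditioning set.
{Q, T} contains no descendant of Z and blocks every backdoor path.
Every element of {Q, T} is needed (dropping Q leaves P3 open; dropping T leaves P1 open), so no proper subset is valid.
Among all size-2 subsets of the eligible variables, only {Q, T} blocks every backdoor path, so it is the unique smallest valid adjustment set.

{Q, T}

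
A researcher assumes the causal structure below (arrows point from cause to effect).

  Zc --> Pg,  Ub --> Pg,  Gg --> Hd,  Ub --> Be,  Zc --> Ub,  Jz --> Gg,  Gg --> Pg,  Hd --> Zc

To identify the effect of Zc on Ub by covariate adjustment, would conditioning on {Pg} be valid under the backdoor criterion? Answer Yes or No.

No

Backdoor paths from Zc to Ub (paths whose first edge points into Zc):
  P1: Zc <- Hd <- Gg -> Pg <- Ub
Condition 1 (no descendant of Zc in the set): FAILS — Pg is a descendant of Zc.
Condition 2 (every backdoor path blocked by {Pg}):
  P1: open — collider(s) Pg are conditioned on (or have a conditioned descendant) and no non-collider on the path is in the set.
{Pg} does not satisfy the backdoor criterion.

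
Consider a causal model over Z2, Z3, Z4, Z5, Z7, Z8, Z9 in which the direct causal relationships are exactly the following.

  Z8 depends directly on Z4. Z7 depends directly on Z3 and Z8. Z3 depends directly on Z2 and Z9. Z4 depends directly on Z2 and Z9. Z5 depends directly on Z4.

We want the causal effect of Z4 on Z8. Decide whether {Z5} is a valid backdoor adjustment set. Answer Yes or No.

Backdoor paths from Z4 to Z8 (paths whose first edge points into Z4):
  P1: Z4 <- Z9 -> Z3 -> Z7 <- Z8
  P2: Z4 <- Z2 -> Z3 -> Z7 <- Z8
Condition 1 (no descendant of Z4 in the set): FAILS — Z5 is a descendant of Z4.
Condition 2 (every backdoor path blocked by {Z5}):
  P1: blocked at collider Z7 (neither it nor any descendant is in the conditioning set).
  P2: blocked at collider Z7 (neither it nor any descendant is in the conditioning set).
{Z5} does not satisfy the backdoor criterion.

No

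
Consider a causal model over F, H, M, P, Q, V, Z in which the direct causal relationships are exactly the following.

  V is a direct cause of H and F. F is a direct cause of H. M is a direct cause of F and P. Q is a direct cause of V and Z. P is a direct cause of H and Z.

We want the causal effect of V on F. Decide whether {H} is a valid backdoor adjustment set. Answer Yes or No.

Backdoor paths from V to F (paths whose first edge points into V):
  P1: V <- Q -> Z <- P <- M -> F
  P2: V <- Q -> Z <- P -> H <- F
Condition 1 (no descendant of V in the set): FAILS — H is a descendant of V.
Condition 2 (every backdoor path blocked by {H}):
  P1: blocked at collider Z (neither it nor any descendant is in the conditioning set).
  P2: blocked at collider Z (neither it nor any descendant is in the conditioning set).
{H} does not satisfy the backdoor criterion.

No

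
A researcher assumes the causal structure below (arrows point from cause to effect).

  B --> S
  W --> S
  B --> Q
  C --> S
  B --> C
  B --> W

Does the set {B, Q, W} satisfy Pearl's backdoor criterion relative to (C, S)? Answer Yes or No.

Yes

Backdoor paths from C to S (paths whose first edge points into C):
  P1: C <- B -> W -> S
  P2: C <- B -> S
Condition 1 (no descendant of C in the set): holds — descendants of C are {S}; none are in {B, Q, W}.
Condition 2 (every backdoor path blocked by {B, Q, W}):
  P1: blocked at fork node B ∈ conditioning set.
  P2: blocked at fork node B ∈ conditioning set.
{B, Q, W} satisfies the backdoor criterion.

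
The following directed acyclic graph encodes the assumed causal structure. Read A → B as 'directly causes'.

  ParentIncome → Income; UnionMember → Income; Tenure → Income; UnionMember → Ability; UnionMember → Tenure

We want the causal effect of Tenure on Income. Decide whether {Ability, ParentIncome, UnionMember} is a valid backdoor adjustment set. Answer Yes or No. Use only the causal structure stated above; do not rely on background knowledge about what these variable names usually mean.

Backdoor paths from Tenure to Income (paths whose first edge points into Tenure):
  P1: Tenure <- UnionMember -> Income
Condition 1 (no descendant of Tenure in the set): holds — descendants of Tenure are {Income}; none are in {Ability, ParentIncome, UnionMember}.
Condition 2 (every backdoor path blocked by {Ability, ParentIncome, UnionMember}):
  P1: blocked at fork node UnionMember ∈ conditioning set.
{Ability, ParentIncome, UnionMember} satisfies the backdoor criterion.

Yes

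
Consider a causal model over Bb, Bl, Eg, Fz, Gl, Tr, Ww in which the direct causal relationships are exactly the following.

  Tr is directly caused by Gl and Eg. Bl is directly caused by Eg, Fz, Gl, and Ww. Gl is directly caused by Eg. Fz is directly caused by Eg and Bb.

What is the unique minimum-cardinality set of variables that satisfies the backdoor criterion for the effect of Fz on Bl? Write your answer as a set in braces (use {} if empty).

Variables eligible for adjustment (non-descendants of Fz, excluding Fz and Bl): {Bb, Eg, Gl, Tr, Ww}.
Backdoor paths from Fz to Bl:
  P1: Fz <- Eg -> Gl -> Bl
  P2: Fz <- Eg -> Tr <- Gl -> Bl
  P3: Fz <- Eg -> Bl
The empty set is not sufficient: P1 (Fz <- Eg -> Gl -> Bl) has no collider blocking it and no conditioned non-collider, so it is open.
Try {Eg}:
  P1: blocked at fork node Eg ∈ conditioning set.
  P2: blocked at fork node Eg ∈ conditioning set.
  P3: blocked at fork node Eg ∈ conditioning set.
{Eg} contains no descendant of Fz and blocks every backdoor path.
No other singleton works — e.g. {Bb} leaves P1 open — so {Eg} is the unique smallest valid adjustment set.

{Eg}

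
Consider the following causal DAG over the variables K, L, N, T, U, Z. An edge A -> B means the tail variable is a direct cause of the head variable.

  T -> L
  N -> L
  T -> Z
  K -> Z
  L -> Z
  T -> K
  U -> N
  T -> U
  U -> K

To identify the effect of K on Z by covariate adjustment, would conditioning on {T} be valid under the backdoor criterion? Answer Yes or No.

Backdoor paths from K to Z (paths whose first edge points into K):
  P1: K <- T -> U -> N -> L -> Z
  P2: K <- T -> L -> Z
  P3: K <- T -> Z
  P4: K <- U <- T -> L -> Z
  P5: K <- U <- T -> Z
  P6: K <- U -> N -> L <- T -> Z
  P7: K <- U -> N -> L -> Z
Condition 1 (no descendant of K in the set): holds — descendants of K are {Z}; none are in {T}.
Condition 2 (every backdoor path blocked by {T}):
  P1: blocked at fork node T ∈ conditioning set.
  P2: blocked at fork node T ∈ conditioning set.
  P3: blocked at fork node T ∈ conditioning set.
  P4: blocked at fork node T ∈ conditioning set.
  P5: blocked at fork node T ∈ conditioning set.
  P6: blocked at collider L (neither it nor any descendant is in the conditioning set).
  P7: open — no interior node is in the conditioning set.
{T} does not satisfy the backdoor criterion.

No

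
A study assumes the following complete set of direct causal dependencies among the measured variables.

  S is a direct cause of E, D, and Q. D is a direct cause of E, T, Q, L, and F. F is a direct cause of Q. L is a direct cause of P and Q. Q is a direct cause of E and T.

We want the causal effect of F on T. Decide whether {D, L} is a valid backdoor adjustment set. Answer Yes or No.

Backdoor paths from F to T (paths whose first edge points into F):
  P1: F <- D <- S -> Q -> T
  P2: F <- D <- S -> E <- Q -> T
  P3: F <- D -> L -> Q -> T
  P4: F <- D -> Q -> T
  P5: F <- D -> E <- S -> Q -> T
  P6: F <- D -> E <- Q -> T
  P7: F <- D -> T
Condition 1 (no descendant of F in the set): holds — descendants of F are {E, Q, T}; none are in {D, L}.
Condition 2 (every backdoor path blocked by {D, L}):
  P1: blocked at chain node D ∈ conditioning set.
  P2: blocked at chain node D ∈ conditioning set.
  P3: blocked at fork node D ∈ conditioning set.
  P4: blocked at fork node D ∈ conditioning set.
  P5: blocked at fork node D ∈ conditioning set.
  P6: blocked at fork node D ∈ conditioning set.
  P7: blocked at fork node D ∈ conditioning set.
{D, L} satisfies the backdoor criterion.

Yes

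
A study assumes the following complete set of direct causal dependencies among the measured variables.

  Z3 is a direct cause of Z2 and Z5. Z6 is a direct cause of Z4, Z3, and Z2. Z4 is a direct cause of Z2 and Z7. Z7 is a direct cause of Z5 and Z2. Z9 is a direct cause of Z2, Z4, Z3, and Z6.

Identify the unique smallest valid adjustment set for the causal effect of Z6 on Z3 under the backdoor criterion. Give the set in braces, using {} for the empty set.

{Z9}

Variables eligible for adjustment (non-descendants of Z6, excluding Z6 and Z3): {Z9}.
Backdoor paths from Z6 to Z3:
  P1: Z6 <- Z9 -> Z4 -> Z7 -> Z2 <- Z3
  P2: Z6 <- Z9 -> Z4 -> Z7 -> Z5 <- Z3
  P3: Z6 <- Z9 -> Z4 -> Z2 <- Z3
  P4: Z6 <- Z9 -> Z4 -> Z2 <- Z7 -> Z5 <- Z3
  P5: Z6 <- Z9 -> Z3
  P6: Z6 <- Z9 -> Z2 <- Z4 -> Z7 -> Z5 <- Z3
  P7: Z6 <- Z9 -> Z2 <- Z3
  P8: Z6 <- Z9 -> Z2 <- Z7 -> Z5 <- Z3
The empty set is not sufficient: P5 (Z6 <- Z9 -> Z3) has no collider blocking it and no conditioned non-collider, so it is open.
Try {Z9}:
  P1: blocked at fork node Z9 ∈ conditioning set.
  P2: blocked at fork node Z9 ∈ conditioning set.
  P3: blocked at fork node Z9 ∈ conditioning set.
  P4: blocked at fork node Z9 ∈ conditioning set.
  P5: blocked at fork node Z9 ∈ conditioning set.
  P6: blocked at fork node Z9 ∈ conditioning set.
  P7: blocked at fork node Z9 ∈ conditioning set.
  P8: blocked at fork node Z9 ∈ conditioning set.
{Z9} contains no descendant of Z6 and blocks every backdoor path.
{Z9} is the unique smallest valid adjustment set.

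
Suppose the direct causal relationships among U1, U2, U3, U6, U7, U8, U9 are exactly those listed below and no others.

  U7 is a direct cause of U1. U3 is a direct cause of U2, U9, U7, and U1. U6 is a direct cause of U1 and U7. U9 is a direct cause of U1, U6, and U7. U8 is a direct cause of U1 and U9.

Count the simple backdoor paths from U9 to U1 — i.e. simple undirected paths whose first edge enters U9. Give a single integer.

A backdoor path from U9 to U1 is any simple undirected path whose first edge points into U9 (i.e. leaves U9 via a parent).
Parents of U9: {U3, U8}.
Enumerating:
  P1: U9 <- U8 -> U1
  P2: U9 <- U3 -> U7 <- U6 -> U1
  P3: U9 <- U3 -> U7 -> U1
  P4: U9 <- U3 -> U1
That exhausts the simple backdoor paths. Count: 4.

4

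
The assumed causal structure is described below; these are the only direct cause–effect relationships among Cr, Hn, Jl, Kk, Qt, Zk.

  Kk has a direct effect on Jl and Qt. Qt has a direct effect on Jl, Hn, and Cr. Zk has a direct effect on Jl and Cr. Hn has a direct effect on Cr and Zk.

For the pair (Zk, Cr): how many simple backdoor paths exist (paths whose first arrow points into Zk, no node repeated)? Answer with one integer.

2

A backdoor path from Zk to Cr is any simple undirected path whose first edge points into Zk (i.e. leaves Zk via a parent).
Parents of Zk: {Hn}.
Enumerating:
  P1: Zk <- Hn <- Qt -> Cr
  P2: Zk <- Hn -> Cr
That exhausts the simple backdoor paths. Count: 2.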